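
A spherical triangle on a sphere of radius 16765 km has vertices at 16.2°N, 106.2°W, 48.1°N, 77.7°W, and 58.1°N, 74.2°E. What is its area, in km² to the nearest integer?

Side lengths (central angles): a = 1.2444, b = 1.8448, c = 0.6900 rad; semiperimeter s = 1.8896.
By l'Huilier's theorem, tan(E/4) = √[tan(s/2) tan((s−a)/2) tan((s−b)/2) tan((s−c)/2)], giving spherical excess E = 0.3359 rad.
Area = E·R² = 0.3359 × (16765)² ≈ 94414665 km².

94414665 km²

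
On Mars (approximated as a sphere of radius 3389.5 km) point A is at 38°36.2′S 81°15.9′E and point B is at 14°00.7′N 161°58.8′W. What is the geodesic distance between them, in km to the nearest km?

7069 km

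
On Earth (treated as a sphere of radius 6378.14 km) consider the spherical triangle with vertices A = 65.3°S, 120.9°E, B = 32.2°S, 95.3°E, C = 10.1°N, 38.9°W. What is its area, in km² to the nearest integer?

52587310 km²

Side lengths (central angles): a = 2.3107, b = 2.1477, c = 0.6385 rad; semiperimeter s = 2.5484.
By l'Huilier's theorem, tan(E/4) = √[tan(s/2) tan((s−a)/2) tan((s−b)/2) tan((s−c)/2)], giving spherical excess E = 1.2927 rad.
Area = E·R² = 1.2927 × (6378.14)² ≈ 52587310 km².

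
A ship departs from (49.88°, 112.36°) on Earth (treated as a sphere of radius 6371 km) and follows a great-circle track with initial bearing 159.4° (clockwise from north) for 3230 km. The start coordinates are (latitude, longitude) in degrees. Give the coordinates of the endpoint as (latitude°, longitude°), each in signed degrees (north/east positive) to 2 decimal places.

Angular distance δ = d/R = 3230/6371 = 0.50698 rad; initial bearing θ = 2.7821 rad.
sin φ₂ = sin φ₁ cos δ + cos φ₁ sin δ cos θ = (0.7647)(0.8742) + (0.6444)(0.4855)(-0.9361) = 0.3756, so φ₂ = 22.06°.
Δλ = atan2(sin θ sin δ cos φ₁, cos δ − sin φ₁ sin φ₂) = atan2(0.1101, 0.5870) = 10.622°.
λ₂ = 112.360° + 10.622° = 122.98°.

22.06°, 122.98°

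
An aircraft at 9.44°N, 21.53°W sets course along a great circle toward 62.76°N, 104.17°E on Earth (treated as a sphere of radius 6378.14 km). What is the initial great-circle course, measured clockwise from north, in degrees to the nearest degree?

Δλ = 125.700° = 2.1939 rad.
y = sin Δλ · cos φ₂ = (0.8121)(0.4577) = 0.3717
x = cos φ₁ sin φ₂ − sin φ₁ cos φ₂ cos Δλ = (0.9865)(0.8891) − (0.1640)(0.4577)(-0.5835) = 0.9209
θ = atan2(y, x) = 21.98°, so the bearing is 22°.

22°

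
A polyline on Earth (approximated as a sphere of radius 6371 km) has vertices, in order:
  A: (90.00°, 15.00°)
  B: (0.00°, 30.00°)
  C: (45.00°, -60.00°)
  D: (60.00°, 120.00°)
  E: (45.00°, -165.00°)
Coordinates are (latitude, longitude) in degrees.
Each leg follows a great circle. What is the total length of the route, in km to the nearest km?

33387 km

Leg A→B: central angle 1.5708 rad, distance 10007.5 km.
Leg B→C: central angle 1.5708 rad, distance 10007.5 km.
Leg C→D: central angle 1.3090 rad, distance 8339.6 km.
Leg D→E: central angle 0.7900 rad, distance 5032.8 km.
Total: 10007.5 + 10007.5 + 8339.6 + 5032.8 ≈ 33387 km.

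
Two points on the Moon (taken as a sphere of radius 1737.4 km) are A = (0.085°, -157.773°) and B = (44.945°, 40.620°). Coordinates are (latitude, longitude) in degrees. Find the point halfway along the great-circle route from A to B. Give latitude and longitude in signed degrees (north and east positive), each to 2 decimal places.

The central angle between A and B is δ = 2.3058 rad.
With f = 0.5, the slerp weights are sin((1−f)δ)/sin δ = 1.2320 and sin(fδ)/sin δ = 1.2320.
Weighted sum of the unit vectors: (1.2320)·(-0.9257,-0.3783,0.0015) + (1.2320)·(0.5372,0.4608,0.7064) = (-0.4786, 0.1017, 0.8721).
Converting back: φ = atan2(z, √(x²+y²)) = 60.71°, λ = atan2(y, x) = 168.01°.

60.71°, 168.01°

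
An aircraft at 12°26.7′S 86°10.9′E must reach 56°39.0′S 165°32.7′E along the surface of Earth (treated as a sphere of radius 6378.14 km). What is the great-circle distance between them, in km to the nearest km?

8215 km

With latitudes φ₁ = -12.445°, φ₂ = -56.650° and longitude difference Δλ = 79.363°:
cos c = sin φ₁ sin φ₂ + cos φ₁ cos φ₂ cos Δλ = (-0.2155)(-0.8353) + (0.9765)(0.5498)(0.1846) = 0.27910,
so c = arccos(0.27910) = 1.28794 rad.
Distance = R·c = 6378.14 × 1.2879 ≈ 8215 km.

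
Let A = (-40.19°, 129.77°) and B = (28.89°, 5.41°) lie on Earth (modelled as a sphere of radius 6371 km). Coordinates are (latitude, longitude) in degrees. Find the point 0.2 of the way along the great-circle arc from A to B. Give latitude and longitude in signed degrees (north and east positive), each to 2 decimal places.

-33.55°, 97.22°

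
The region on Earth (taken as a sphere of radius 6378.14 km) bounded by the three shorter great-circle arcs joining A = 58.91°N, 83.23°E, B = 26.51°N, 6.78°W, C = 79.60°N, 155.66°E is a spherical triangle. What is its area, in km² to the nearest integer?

14355098 km²

Side lengths (central angles): a = 1.2818, b = 0.5147, c = 1.1787 rad; semiperimeter s = 1.4876.
By l'Huilier's theorem, tan(E/4) = √[tan(s/2) tan((s−a)/2) tan((s−b)/2) tan((s−c)/2)], giving spherical excess E = 0.3529 rad.
Area = E·R² = 0.3529 × (6378.14)² ≈ 14355098 km².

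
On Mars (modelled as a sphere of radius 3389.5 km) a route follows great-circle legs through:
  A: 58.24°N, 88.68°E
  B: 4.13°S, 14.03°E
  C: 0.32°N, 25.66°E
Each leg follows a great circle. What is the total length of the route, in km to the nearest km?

5797 km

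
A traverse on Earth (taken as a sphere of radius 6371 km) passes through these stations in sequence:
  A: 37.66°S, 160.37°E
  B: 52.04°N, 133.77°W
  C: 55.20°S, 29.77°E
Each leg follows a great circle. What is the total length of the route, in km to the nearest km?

30710 km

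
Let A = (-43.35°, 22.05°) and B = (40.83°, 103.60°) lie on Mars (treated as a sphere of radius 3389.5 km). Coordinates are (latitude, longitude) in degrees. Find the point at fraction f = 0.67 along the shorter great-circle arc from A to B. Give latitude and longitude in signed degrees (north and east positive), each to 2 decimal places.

Central angle δ = 1.9476 rad. Interpolating on the sphere with fraction f = 0.67:
P = [sin((1−f)δ)·A + sin(fδ)·B] / sin δ = 0.6446·A + 1.0377·B in Cartesian coordinates,
giving P = (0.2498, 0.9391, 0.2360), i.e. latitude 13.65°, longitude 75.10°.

13.65°, 75.10°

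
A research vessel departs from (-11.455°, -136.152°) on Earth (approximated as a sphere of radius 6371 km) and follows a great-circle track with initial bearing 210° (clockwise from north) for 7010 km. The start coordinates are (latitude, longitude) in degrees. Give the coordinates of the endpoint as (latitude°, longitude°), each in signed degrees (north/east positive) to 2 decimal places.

Angular distance δ = d/R = 7010/6371 = 1.10030 rad; initial bearing θ = 3.6652 rad.
sin φ₂ = sin φ₁ cos δ + cos φ₁ sin δ cos θ = (-0.1986)(0.4533) + (0.9801)(0.8913)(-0.8660) = -0.8466, so φ₂ = -57.84°.
Δλ = atan2(sin θ sin δ cos φ₁, cos δ − sin φ₁ sin φ₂) = atan2(-0.4368, 0.2852) = -56.858°.
λ₂ = -136.152° − 56.858° = -193.01° → 166.99° after wrapping to (−180°, 180°].

-57.84°, 166.99°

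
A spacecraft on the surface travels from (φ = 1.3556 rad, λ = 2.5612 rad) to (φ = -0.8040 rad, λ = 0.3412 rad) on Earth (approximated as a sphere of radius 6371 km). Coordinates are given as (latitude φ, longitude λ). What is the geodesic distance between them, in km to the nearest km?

In radians: φ₁ = 1.3556, φ₂ = -0.8040, Δλ = -127.197° = -2.2200 rad.
cos c = sin φ₁ sin φ₂ + cos φ₁ cos φ₂ cos Δλ = (0.9769)(-0.7201) + (0.2135)(0.6938)(-0.6046) = -0.79310,
so c = arccos(-0.79310) = 2.48667 rad.
Distance = R·c = 6371 × 2.4867 ≈ 15843 km.

15843 km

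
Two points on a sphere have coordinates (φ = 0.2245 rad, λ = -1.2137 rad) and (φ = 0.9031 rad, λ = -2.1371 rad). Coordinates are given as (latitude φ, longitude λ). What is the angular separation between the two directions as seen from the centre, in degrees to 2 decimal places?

57.39°

With latitudes φ₁ = 12.863°, φ₂ = 51.744° and longitude difference Δλ = -52.907°:
cos c = sin φ₁ sin φ₂ + cos φ₁ cos φ₂ cos Δλ = (0.2226)(0.7853) + (0.9749)(0.6192)(0.6031) = 0.53887,
so c = arccos(0.53887) = 1.00170 rad.
So the angular separation is 57.39°.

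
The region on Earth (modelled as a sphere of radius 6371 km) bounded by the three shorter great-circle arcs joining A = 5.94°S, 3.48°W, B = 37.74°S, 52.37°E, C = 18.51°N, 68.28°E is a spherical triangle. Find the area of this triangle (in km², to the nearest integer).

Side lengths (central angles): a = 1.0159, b = 1.3053, c = 1.0416 rad; semiperimeter s = 1.6814.
By l'Huilier's theorem, tan(E/4) = √[tan(s/2) tan((s−a)/2) tan((s−b)/2) tan((s−c)/2)], giving spherical excess E = 0.6191 rad.
Area = E·R² = 0.6191 × (6371)² ≈ 25127379 km².

25127379 km²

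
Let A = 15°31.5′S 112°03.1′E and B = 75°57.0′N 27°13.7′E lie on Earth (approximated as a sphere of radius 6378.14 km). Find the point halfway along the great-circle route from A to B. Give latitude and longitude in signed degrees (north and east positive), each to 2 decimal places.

34.69°, 98.27°

The central angle between A and B is δ = 1.8117 rad.
With f = 0.5, the slerp weights are sin((1−f)δ)/sin δ = 0.8103 and sin(fδ)/sin δ = 0.8103.
Weighted sum of the unit vectors: (0.8103)·(-0.3617,0.8930,-0.2677) + (0.8103)·(0.2159,0.1111,0.9701) = (-0.1182, 0.8137, 0.5692).
Converting back: φ = atan2(z, √(x²+y²)) = 34.69°, λ = atan2(y, x) = 98.27°.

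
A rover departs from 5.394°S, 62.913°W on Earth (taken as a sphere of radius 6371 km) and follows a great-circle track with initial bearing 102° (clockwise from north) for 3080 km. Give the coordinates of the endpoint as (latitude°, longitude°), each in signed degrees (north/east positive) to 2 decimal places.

-10.34°, -35.39°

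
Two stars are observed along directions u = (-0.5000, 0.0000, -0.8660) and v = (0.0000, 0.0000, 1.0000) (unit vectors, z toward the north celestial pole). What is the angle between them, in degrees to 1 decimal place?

150.0°

u·v = -0.8660; |u| = 1.0000, |v| = 1.0000.
cos θ = (u·v)/(|u||v|) = -0.8660, so θ = 150.0°.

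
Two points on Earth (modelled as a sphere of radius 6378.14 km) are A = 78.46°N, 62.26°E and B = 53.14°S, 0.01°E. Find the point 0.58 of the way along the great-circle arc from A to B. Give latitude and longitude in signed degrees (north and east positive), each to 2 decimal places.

The central angle between A and B is δ = 2.3863 rad.
With f = 0.58, the slerp weights are sin((1−f)δ)/sin δ = 1.2293 and sin(fδ)/sin δ = 1.4334.
Weighted sum of the unit vectors: (1.2293)·(0.0931,0.1771,0.9798) + (1.4334)·(0.5999,0.0001,-0.8001) = (0.9743, 0.2178, 0.0575).
Converting back: φ = atan2(z, √(x²+y²)) = 3.30°, λ = atan2(y, x) = 12.60°.

3.30°, 12.60°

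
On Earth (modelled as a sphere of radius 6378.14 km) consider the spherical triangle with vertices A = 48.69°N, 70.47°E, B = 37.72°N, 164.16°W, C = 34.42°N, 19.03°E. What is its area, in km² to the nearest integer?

Side lengths (central angles): a = 1.8815, b = 0.7013, c = 1.4128 rad; semiperimeter s = 1.9978.
By l'Huilier's theorem, tan(E/4) = √[tan(s/2) tan((s−a)/2) tan((s−b)/2) tan((s−c)/2)], giving spherical excess E = 0.5707 rad.
Area = E·R² = 0.5707 × (6378.14)² ≈ 23214900 km².

23214900 km²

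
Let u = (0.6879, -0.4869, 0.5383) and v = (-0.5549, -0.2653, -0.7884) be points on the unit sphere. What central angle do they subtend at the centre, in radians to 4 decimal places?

2.3144 rad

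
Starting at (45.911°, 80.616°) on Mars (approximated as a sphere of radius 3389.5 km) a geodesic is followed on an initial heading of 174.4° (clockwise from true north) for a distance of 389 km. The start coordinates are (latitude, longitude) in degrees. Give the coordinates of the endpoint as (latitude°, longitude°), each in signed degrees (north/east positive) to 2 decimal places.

39.36°, 81.44°

Angular distance δ = d/R = 389/3389.5 = 0.11477 rad; initial bearing θ = 3.0439 rad.
sin φ₂ = sin φ₁ cos δ + cos φ₁ sin δ cos θ = (0.7183)(0.9934) + (0.6958)(0.1145)(-0.9952) = 0.6342, so φ₂ = 39.36°.
Δλ = atan2(sin θ sin δ cos φ₁, cos δ − sin φ₁ sin φ₂) = atan2(0.0078, 0.5379) = 0.828°.
λ₂ = 80.616° + 0.828° = 81.44°.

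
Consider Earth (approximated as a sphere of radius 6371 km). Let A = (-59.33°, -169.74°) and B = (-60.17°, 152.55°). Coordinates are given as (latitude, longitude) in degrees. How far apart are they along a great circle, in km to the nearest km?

2086 km

In radians: φ₁ = -1.0355, φ₂ = -1.0502, Δλ = -37.710° = -0.6582 rad.
cos c = sin φ₁ sin φ₂ + cos φ₁ cos φ₂ cos Δλ = (-0.8601)(-0.8675) + (0.5101)(0.4974)(0.7911) = 0.94689,
so c = arccos(0.94689) = 0.32737 rad.
Distance = R·c = 6371 × 0.3274 ≈ 2086 km.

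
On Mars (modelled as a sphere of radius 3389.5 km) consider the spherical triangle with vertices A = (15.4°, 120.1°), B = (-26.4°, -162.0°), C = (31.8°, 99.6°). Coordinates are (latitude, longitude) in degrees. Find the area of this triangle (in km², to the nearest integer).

Side lengths (central angles): a = 1.9236, b = 0.4337, c = 1.5078 rad; semiperimeter s = 1.9325.
By l'Huilier's theorem, tan(E/4) = √[tan(s/2) tan((s−a)/2) tan((s−b)/2) tan((s−c)/2)], giving spherical excess E = 0.1442 rad.
Area = E·R² = 0.1442 × (3389.5)² ≈ 1656826 km².

1656826 km²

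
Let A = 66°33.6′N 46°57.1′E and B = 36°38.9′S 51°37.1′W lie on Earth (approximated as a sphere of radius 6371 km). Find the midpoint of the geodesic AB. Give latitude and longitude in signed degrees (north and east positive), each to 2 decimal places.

20.87°, -23.72°

The central angle between A and B is δ = 2.2083 rad.
With f = 0.5, the slerp weights are sin((1−f)δ)/sin δ = 1.1114 and sin(fδ)/sin δ = 1.1114.
Weighted sum of the unit vectors: (1.1114)·(0.2715,0.2907,0.9175) + (1.1114)·(0.4982,-0.6289,-0.5969) = (0.8554, -0.3759, 0.3563).
Converting back: φ = atan2(z, √(x²+y²)) = 20.87°, λ = atan2(y, x) = -23.72°.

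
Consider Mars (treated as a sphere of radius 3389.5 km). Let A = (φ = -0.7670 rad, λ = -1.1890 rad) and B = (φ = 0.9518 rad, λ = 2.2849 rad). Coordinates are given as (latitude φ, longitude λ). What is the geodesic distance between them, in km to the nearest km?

With latitudes φ₁ = -43.946°, φ₂ = 54.534° and longitude difference Δλ = -160.960°:
Haversine: a = sin²(Δφ/2) + cos φ₁ cos φ₂ sin²(Δλ/2) = 0.5737 + (0.7200)(0.5802)(0.9726) = 0.98006.
Central angle c = 2·arcsin(√a) = 2.85822 rad.
Distance = R·c = 3389.5 × 2.8582 ≈ 9688 km.

9688 km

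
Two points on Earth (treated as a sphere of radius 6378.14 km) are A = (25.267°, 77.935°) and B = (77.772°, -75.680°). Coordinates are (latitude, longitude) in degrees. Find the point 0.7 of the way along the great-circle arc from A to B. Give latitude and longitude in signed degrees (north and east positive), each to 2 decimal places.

77.39°, 57.12°

Central angle δ = 1.3227 rad. Interpolating on the sphere with fraction f = 0.7:
P = [sin((1−f)δ)·A + sin(fδ)·B] / sin δ = 0.3987·A + 0.8244·B in Cartesian coordinates,
giving P = (0.1185, 0.1834, 0.9759), i.e. latitude 77.39°, longitude 57.12°.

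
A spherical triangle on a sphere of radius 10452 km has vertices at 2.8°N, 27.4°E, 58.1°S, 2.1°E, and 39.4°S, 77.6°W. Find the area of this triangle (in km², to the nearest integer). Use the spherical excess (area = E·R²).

59723154 km²

Side lengths (central angles): a = 0.9124, b = 1.8037, c = 1.1200 rad; semiperimeter s = 1.9180.
By l'Huilier's theorem, tan(E/4) = √[tan(s/2) tan((s−a)/2) tan((s−b)/2) tan((s−c)/2)], giving spherical excess E = 0.5467 rad.
Area = E·R² = 0.5467 × (10452)² ≈ 59723154 km².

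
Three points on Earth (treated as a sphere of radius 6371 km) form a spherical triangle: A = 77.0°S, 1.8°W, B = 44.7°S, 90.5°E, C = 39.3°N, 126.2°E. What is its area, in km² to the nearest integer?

Side lengths (central angles): a = 1.5696, b = 2.3808, c = 0.8245 rad; semiperimeter s = 2.3875.
By l'Huilier's theorem, tan(E/4) = √[tan(s/2) tan((s−a)/2) tan((s−b)/2) tan((s−c)/2)], giving spherical excess E = 0.2396 rad.
Area = E·R² = 0.2396 × (6371)² ≈ 9726270 km².

9726270 km²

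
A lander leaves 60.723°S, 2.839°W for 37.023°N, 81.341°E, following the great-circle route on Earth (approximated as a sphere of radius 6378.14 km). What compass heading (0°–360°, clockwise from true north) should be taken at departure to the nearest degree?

Δλ = 84.180° = 1.4692 rad.
y = sin Δλ · cos φ₂ = (0.9948)(0.7984) = 0.7943
x = cos φ₁ sin φ₂ − sin φ₁ cos φ₂ cos Δλ = (0.4890)(0.6021) − (-0.8723)(0.7984)(0.1014) = 0.3651
θ = atan2(y, x) = 65.31°, so the bearing is 65°.

65°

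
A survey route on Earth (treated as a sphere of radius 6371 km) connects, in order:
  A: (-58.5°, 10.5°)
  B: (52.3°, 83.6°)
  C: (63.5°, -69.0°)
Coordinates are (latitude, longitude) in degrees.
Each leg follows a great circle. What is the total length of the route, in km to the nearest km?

20883 km

Leg A→B: central angle 2.1917 rad, distance 13963.1 km.
Leg B→C: central angle 1.0862 rad, distance 6920.2 km.
Total: 13963.1 + 6920.2 ≈ 20883 km.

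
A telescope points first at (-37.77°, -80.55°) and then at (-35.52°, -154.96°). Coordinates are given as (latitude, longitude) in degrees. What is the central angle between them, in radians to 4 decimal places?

With latitudes φ₁ = -37.770°, φ₂ = -35.520° and longitude difference Δλ = -74.410°:
Haversine: a = sin²(Δφ/2) + cos φ₁ cos φ₂ sin²(Δλ/2) = 0.0004 + (0.7905)(0.8139)(0.3656) = 0.23562.
Central angle c = 2·arcsin(√a) = 1.01366 rad.
So the angular separation is 1.0137 rad.

1.0137 rad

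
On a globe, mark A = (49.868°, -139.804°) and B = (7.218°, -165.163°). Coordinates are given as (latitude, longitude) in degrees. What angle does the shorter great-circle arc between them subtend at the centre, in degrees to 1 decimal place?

47.6°

With latitudes φ₁ = 49.868°, φ₂ = 7.218° and longitude difference Δλ = -25.359°:
Haversine: a = sin²(Δφ/2) + cos φ₁ cos φ₂ sin²(Δλ/2) = 0.1322 + (0.6446)(0.9921)(0.0482) = 0.16305.
Central angle c = 2·arcsin(√a) = 0.83133 rad.
So the angular separation is 47.6°.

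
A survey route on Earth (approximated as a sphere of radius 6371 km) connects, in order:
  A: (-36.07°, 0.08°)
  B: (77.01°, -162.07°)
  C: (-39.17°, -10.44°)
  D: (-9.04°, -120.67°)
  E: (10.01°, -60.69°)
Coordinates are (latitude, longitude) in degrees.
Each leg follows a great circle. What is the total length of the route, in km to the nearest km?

49007 km

Leg A→B: central angle 2.4138 rad, distance 15378.4 km.
Leg B→C: central angle 2.4478 rad, distance 15594.6 km.
Leg C→D: central angle 1.7371 rad, distance 11066.9 km.
Leg D→E: central angle 1.0936 rad, distance 6967.6 km.
Total: 15378.4 + 15594.6 + 11066.9 + 6967.6 ≈ 49007 km.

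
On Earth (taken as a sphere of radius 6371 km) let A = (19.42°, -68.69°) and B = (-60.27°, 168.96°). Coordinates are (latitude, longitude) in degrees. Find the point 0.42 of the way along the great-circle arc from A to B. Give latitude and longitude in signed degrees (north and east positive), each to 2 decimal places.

-25.68°, -94.28°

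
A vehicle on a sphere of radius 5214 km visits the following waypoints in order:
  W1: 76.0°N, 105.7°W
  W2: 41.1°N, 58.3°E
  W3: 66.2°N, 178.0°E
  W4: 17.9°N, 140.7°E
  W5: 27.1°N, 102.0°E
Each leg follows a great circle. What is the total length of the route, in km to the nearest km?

19701 km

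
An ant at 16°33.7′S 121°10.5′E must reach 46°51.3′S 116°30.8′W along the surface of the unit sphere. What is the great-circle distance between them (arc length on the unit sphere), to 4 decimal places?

1.7137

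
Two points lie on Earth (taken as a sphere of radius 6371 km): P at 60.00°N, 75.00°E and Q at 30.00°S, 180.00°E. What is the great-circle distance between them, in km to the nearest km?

13680 km

With latitudes φ₁ = 60.000°, φ₂ = -30.000° and longitude difference Δλ = 105.000°:
cos c = sin φ₁ sin φ₂ + cos φ₁ cos φ₂ cos Δλ = (0.8660)(-0.5000) + (0.5000)(0.8660)(-0.2588) = -0.54508,
so c = arccos(-0.54508) = 2.14729 rad.
Distance = R·c = 6371 × 2.1473 ≈ 13680 km.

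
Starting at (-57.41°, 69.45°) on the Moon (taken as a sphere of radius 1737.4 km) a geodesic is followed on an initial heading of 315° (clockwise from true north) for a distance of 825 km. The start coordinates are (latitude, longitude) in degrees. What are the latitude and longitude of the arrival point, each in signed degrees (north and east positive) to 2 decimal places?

Angular distance δ = d/R = 825/1737.4 = 0.47485 rad; initial bearing θ = 5.4978 rad.
sin φ₂ = sin φ₁ cos δ + cos φ₁ sin δ cos θ = (-0.8425)(0.8894) + (0.5386)(0.4572)(0.7071) = -0.5752, so φ₂ = -35.11°.
Δλ = atan2(sin θ sin δ cos φ₁, cos δ − sin φ₁ sin φ₂) = atan2(-0.1741, 0.4047) = -23.279°.
λ₂ = 69.450° − 23.279° = 46.17°.

-35.11°, 46.17°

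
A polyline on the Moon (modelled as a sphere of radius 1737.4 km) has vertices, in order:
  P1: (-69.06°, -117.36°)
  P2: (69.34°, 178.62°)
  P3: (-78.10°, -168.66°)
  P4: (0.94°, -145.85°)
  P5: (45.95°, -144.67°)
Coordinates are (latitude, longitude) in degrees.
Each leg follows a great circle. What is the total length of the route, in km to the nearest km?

12663 km

Leg P1→P2: central angle 2.5299 rad, distance 4395.4 km.
Leg P2→P3: central angle 2.5766 rad, distance 4476.7 km.
Leg P3→P4: central angle 1.3959 rad, distance 2425.2 km.
Leg P4→P5: central angle 0.7858 rad, distance 1365.2 km.
Total: 4395.4 + 4476.7 + 2425.2 + 1365.2 ≈ 12663 km.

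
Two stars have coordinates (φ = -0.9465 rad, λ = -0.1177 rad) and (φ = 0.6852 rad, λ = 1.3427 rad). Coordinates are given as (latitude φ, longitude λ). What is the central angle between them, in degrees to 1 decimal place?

117.6°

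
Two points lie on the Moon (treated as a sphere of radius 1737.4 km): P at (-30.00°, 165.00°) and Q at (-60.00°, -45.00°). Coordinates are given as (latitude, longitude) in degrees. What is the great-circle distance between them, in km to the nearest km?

2628 km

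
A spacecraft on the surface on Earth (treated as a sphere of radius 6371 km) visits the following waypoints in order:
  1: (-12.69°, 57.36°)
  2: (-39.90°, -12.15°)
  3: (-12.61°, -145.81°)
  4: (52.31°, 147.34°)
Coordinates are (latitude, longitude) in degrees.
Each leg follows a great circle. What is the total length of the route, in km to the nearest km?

29448 km

Leg 1→2: central angle 1.1561 rad, distance 7365.6 km.
Leg 2→3: central angle 1.9572 rad, distance 12469.1 km.
Leg 3→4: central angle 1.5090 rad, distance 9613.5 km.
Total: 7365.6 + 12469.1 + 9613.5 ≈ 29448 km.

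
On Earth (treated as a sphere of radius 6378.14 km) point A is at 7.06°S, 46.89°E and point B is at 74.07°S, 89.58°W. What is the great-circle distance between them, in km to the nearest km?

10525 km

Let φ₁ = -0.1232 rad, φ₂ = -1.2928 rad, and Δλ = -2.3819 rad.
cos c = sin φ₁ sin φ₂ + cos φ₁ cos φ₂ cos Δλ = (-0.1229)(-0.9616) + (0.9924)(0.2745)(-0.7250) = -0.07929,
so c = arccos(-0.07929) = 1.65017 rad.
Distance = R·c = 6378.14 × 1.6502 ≈ 10525 km.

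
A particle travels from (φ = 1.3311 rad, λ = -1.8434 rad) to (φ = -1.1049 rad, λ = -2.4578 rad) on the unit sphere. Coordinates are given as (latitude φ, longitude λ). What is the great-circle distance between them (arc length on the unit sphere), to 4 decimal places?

2.4666

With latitudes φ₁ = 76.266°, φ₂ = -63.306° and longitude difference Δλ = -35.203°:
cos c = sin φ₁ sin φ₂ + cos φ₁ cos φ₂ cos Δλ = (0.9714)(-0.8934) + (0.2374)(0.4492)(0.8171) = -0.78073,
so c = arccos(-0.78073) = 2.46663 rad.
On the unit sphere the arc length equals the central angle: 2.4666.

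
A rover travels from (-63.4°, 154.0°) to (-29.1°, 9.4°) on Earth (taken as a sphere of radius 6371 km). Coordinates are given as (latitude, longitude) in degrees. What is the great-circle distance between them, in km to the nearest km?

9267 km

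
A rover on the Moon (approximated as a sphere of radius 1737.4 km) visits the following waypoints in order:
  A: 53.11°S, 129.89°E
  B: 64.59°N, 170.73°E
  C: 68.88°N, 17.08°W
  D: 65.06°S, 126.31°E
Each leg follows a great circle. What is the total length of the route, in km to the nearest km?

Leg A→B: central angle 2.1265 rad, distance 3694.6 km.
Leg B→C: central angle 0.8101 rad, distance 1407.5 km.
Leg C→D: central angle 2.8871 rad, distance 5016.1 km.
Total: 3694.6 + 1407.5 + 5016.1 ≈ 10118 km.

10118 km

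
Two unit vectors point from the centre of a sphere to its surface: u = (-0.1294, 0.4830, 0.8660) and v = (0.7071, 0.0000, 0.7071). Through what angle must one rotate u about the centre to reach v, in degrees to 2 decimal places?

u·v = 0.5208; |u| = 1.0000, |v| = 1.0000.
cos θ = (u·v)/(|u||v|) = 0.5209, so θ = 58.61°.

58.61°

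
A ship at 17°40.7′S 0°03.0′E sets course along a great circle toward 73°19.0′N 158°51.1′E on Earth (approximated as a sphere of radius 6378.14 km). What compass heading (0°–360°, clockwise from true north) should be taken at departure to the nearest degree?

Δλ = 158.802° = 2.7716 rad.
y = sin Δλ · cos φ₂ = (0.3616)(0.2871) = 0.1038
x = cos φ₁ sin φ₂ − sin φ₁ cos φ₂ cos Δλ = (0.9528)(0.9579) − (-0.3037)(0.2871)(-0.9323) = 0.8314
θ = atan2(y, x) = 7.12°, so the bearing is 7°.

7°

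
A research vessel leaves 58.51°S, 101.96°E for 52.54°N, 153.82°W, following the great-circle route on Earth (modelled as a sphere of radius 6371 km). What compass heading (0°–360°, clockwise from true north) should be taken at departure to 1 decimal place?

64.0°

Δλ = 104.220° = 1.8190 rad.
y = sin Δλ · cos φ₂ = (0.9694)(0.6082) = 0.5896
x = cos φ₁ sin φ₂ − sin φ₁ cos φ₂ cos Δλ = (0.5223)(0.7938) − (-0.8527)(0.6082)(-0.2456) = 0.2872
θ = atan2(y, x) = 64.03°, so the bearing is 64.0°.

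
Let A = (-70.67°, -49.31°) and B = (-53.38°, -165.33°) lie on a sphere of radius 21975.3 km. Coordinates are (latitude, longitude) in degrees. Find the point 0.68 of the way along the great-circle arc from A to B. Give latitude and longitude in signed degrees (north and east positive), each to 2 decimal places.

Central angle δ = 0.8356 rad. Interpolating on the sphere with fraction f = 0.68:
P = [sin((1−f)δ)·A + sin(fδ)·B] / sin δ = 0.3562·A + 0.7255·B in Cartesian coordinates,
giving P = (-0.3418, -0.1990, -0.9185), i.e. latitude -66.70°, longitude -149.79°.

-66.70°, -149.79°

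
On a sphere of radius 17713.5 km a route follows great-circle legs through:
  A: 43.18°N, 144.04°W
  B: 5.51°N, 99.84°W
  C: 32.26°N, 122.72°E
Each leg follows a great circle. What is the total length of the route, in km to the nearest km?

55273 km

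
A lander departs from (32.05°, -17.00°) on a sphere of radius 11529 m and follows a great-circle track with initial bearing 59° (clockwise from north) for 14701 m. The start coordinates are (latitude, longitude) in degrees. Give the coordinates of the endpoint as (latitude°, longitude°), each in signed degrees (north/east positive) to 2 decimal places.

Angular distance δ = d/R = 14701/11529 = 1.27513 rad; initial bearing θ = 1.0297 rad.
sin φ₂ = sin φ₁ cos δ + cos φ₁ sin δ cos θ = (0.5307)(0.2914) + (0.8476)(0.9566)(0.5150) = 0.5722, so φ₂ = 34.91°.
Δλ = atan2(sin θ sin δ cos φ₁, cos δ − sin φ₁ sin φ₂) = atan2(0.6950, -0.0123) = 91.012°.
λ₂ = -17.000° + 91.012° = 74.01°.

34.91°, 74.01°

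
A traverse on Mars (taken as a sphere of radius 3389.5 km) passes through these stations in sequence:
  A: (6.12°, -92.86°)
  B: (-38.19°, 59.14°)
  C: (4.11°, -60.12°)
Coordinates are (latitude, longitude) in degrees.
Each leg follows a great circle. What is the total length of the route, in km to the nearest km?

Leg A→B: central angle 2.4279 rad, distance 8229.2 km.
Leg B→C: central angle 2.0125 rad, distance 6821.4 km.
Total: 8229.2 + 6821.4 ≈ 15051 km.

15051 km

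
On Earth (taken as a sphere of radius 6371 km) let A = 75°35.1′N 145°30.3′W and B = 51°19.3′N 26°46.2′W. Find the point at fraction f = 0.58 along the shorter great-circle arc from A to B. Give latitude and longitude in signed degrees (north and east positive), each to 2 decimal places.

69.45°, -43.47°

Central angle δ = 0.8213 rad. Interpolating on the sphere with fraction f = 0.58:
P = [sin((1−f)δ)·A + sin(fδ)·B] / sin δ = 0.4619·A + 0.6264·B in Cartesian coordinates,
giving P = (0.2547, -0.2414, 0.9364), i.e. latitude 69.45°, longitude -43.47°.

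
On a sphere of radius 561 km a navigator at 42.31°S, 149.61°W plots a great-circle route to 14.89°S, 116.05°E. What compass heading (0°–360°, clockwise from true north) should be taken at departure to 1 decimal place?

256.1°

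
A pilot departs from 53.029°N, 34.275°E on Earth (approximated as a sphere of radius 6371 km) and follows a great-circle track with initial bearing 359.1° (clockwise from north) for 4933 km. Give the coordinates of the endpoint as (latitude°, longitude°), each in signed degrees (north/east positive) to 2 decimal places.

82.58°, -140.84°

Angular distance δ = d/R = 4933/6371 = 0.77429 rad; initial bearing θ = 6.2675 rad.
sin φ₂ = sin φ₁ cos δ + cos φ₁ sin δ cos θ = (0.7989)(0.7149) + (0.6014)(0.6992)(0.9999) = 0.9916, so φ₂ = 82.58°.
Δλ = atan2(sin θ sin δ cos φ₁, cos δ − sin φ₁ sin φ₂) = atan2(-0.0066, -0.0773) = -175.119°.
λ₂ = 34.275° − 175.119° = -140.84°.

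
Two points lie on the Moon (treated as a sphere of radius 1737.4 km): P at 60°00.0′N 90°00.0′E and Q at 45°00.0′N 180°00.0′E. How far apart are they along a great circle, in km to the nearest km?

In radians: φ₁ = 1.0472, φ₂ = 0.7854, Δλ = 90.000° = 1.5708 rad.
cos c = sin φ₁ sin φ₂ + cos φ₁ cos φ₂ cos Δλ = (0.8660)(0.7071) + (0.5000)(0.7071)(0.0000) = 0.61237,
so c = arccos(0.61237) = 0.91174 rad.
Distance = R·c = 1737.4 × 0.9117 ≈ 1584 km.

1584 km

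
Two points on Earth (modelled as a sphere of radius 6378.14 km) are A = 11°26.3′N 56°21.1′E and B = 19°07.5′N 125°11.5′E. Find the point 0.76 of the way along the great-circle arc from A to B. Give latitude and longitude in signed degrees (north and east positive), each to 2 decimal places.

19.59°, 108.28°

The central angle between A and B is δ = 1.1601 rad.
With f = 0.76, the slerp weights are sin((1−f)δ)/sin δ = 0.2998 and sin(fδ)/sin δ = 0.8418.
Weighted sum of the unit vectors: (0.2998)·(0.5431,0.8159,0.1983) + (0.8418)·(-0.5445,0.7721,0.3276) = (-0.2956, 0.8946, 0.3352).
Converting back: φ = atan2(z, √(x²+y²)) = 19.59°, λ = atan2(y, x) = 108.28°.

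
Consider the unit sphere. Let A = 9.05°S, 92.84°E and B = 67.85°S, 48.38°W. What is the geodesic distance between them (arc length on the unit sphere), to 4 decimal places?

Let φ₁ = -0.1580 rad, φ₂ = -1.1842 rad, and Δλ = -2.4648 rad.
cos c = sin φ₁ sin φ₂ + cos φ₁ cos φ₂ cos Δλ = (-0.1573)(-0.9262) + (0.9876)(0.3770)(-0.7796) = -0.14457,
so c = arccos(-0.14457) = 1.71588 rad.
On the unit sphere the arc length equals the central angle: 1.7159.

1.7159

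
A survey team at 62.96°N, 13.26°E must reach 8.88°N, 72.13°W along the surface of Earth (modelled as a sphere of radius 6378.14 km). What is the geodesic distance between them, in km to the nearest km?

In radians: φ₁ = 1.0989, φ₂ = 0.1550, Δλ = -85.390° = -1.4903 rad.
Haversine: a = sin²(Δφ/2) + cos φ₁ cos φ₂ sin²(Δλ/2) = 0.2067 + (0.4546)(0.9880)(0.4598) = 0.41320.
Central angle c = 2·arcsin(√a) = 1.39632 rad.
Distance = R·c = 6378.14 × 1.3963 ≈ 8906 km.

8906 km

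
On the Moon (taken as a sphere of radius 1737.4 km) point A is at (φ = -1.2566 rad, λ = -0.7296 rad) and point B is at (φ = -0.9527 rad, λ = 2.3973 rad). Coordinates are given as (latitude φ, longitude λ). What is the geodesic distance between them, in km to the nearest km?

1620 km

In radians: φ₁ = -1.2566, φ₂ = -0.9527, Δλ = 179.158° = 3.1269 rad.
Haversine: a = sin²(Δφ/2) + cos φ₁ cos φ₂ sin²(Δλ/2) = 0.0229 + (0.3091)(0.5795)(0.9999) = 0.20199.
Central angle c = 2·arcsin(√a) = 0.93227 rad.
Distance = R·c = 1737.4 × 0.9323 ≈ 1620 km.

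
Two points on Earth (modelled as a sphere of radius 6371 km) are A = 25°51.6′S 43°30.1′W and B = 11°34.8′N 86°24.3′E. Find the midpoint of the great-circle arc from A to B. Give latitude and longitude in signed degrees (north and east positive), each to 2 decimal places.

-16.42°, 26.64°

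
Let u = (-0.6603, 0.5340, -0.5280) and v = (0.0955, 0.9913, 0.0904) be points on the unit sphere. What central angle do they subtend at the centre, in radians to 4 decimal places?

u·v = 0.4186; |u| = 1.0000, |v| = 1.0000.
cos θ = (u·v)/(|u||v|) = 0.4186, so θ = 1.1389 rad.

1.1389 rad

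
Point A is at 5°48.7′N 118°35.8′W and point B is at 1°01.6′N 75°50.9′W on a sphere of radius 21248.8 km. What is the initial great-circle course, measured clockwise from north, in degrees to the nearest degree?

95°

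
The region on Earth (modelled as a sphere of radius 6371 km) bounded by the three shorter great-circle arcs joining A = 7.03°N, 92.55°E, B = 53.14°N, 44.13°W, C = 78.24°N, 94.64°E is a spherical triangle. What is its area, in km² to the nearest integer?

Side lengths (central angles): a = 0.8074, b = 1.2430, c = 1.9126 rad; semiperimeter s = 1.9815.
By l'Huilier's theorem, tan(E/4) = √[tan(s/2) tan((s−a)/2) tan((s−b)/2) tan((s−c)/2)], giving spherical excess E = 0.4634 rad.
Area = E·R² = 0.4634 × (6371)² ≈ 18808878 km².

18808878 km²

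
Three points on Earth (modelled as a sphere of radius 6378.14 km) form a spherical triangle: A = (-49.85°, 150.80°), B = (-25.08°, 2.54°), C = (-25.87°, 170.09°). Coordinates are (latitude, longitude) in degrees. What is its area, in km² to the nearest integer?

5993176 km²

Side lengths (central angles): a = 2.2279, b = 0.4926, c = 1.7443 rad; semiperimeter s = 2.2324.
By l'Huilier's theorem, tan(E/4) = √[tan(s/2) tan((s−a)/2) tan((s−b)/2) tan((s−c)/2)], giving spherical excess E = 0.1473 rad.
Area = E·R² = 0.1473 × (6378.14)² ≈ 5993176 km².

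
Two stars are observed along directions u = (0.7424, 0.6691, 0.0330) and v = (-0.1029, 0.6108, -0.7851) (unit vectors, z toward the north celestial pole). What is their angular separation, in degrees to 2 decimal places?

u·v = 0.3064; |u| = 1.0000, |v| = 1.0000.
cos θ = (u·v)/(|u||v|) = 0.3064, so θ = 72.16°.

72.16°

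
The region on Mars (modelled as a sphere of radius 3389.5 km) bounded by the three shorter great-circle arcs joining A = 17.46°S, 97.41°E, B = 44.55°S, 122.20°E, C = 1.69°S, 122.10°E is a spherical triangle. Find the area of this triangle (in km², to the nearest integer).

1811102 km²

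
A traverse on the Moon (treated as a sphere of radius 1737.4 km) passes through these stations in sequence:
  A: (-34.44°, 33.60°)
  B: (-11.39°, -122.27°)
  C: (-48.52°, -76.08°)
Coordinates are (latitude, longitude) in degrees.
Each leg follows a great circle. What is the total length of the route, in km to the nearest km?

Leg A→B: central angle 2.2474 rad, distance 3904.6 km.
Leg B→C: central angle 0.9305 rad, distance 1616.6 km.
Total: 3904.6 + 1616.6 ≈ 5521 km.

5521 km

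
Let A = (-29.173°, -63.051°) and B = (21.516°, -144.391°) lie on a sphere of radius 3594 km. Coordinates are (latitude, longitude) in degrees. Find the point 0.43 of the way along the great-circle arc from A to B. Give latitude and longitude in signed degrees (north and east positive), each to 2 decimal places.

-8.86°, -99.95°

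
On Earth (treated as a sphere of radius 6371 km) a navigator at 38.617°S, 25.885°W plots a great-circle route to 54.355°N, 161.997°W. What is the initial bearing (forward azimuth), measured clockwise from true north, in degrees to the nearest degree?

Δλ = -136.112° = -2.3756 rad.
y = sin Δλ · cos φ₂ = (-0.6933)(0.5828) = -0.4040
x = cos φ₁ sin φ₂ − sin φ₁ cos φ₂ cos Δλ = (0.7813)(0.8126) − (-0.6241)(0.5828)(-0.7207) = 0.3728
θ = atan2(y, x) = -47.30°; adding 360° gives 313°.

313°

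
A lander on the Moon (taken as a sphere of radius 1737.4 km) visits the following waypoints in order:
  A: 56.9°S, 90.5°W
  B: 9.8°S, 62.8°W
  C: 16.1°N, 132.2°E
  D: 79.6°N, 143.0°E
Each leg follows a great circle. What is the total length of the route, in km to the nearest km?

8477 km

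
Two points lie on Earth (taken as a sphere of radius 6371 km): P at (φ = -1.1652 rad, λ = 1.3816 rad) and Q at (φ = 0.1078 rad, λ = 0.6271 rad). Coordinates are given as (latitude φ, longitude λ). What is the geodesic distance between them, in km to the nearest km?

8809 km

With latitudes φ₁ = -66.761°, φ₂ = 6.176° and longitude difference Δλ = -43.230°:
cos c = sin φ₁ sin φ₂ + cos φ₁ cos φ₂ cos Δλ = (-0.9189)(0.1076) + (0.3946)(0.9942)(0.7286) = 0.18696,
so c = arccos(0.18696) = 1.38273 rad.
Distance = R·c = 6371 × 1.3827 ≈ 8809 km.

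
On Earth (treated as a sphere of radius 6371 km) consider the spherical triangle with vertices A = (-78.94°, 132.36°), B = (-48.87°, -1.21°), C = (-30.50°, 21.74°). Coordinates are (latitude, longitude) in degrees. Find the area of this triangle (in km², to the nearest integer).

Side lengths (central angles): a = 0.4413, b = 1.1153, c = 0.8602 rad; semiperimeter s = 1.2084.
By l'Huilier's theorem, tan(E/4) = √[tan(s/2) tan((s−a)/2) tan((s−b)/2) tan((s−c)/2)], giving spherical excess E = 0.1910 rad.
Area = E·R² = 0.1910 × (6371)² ≈ 7752315 km².

7752315 km²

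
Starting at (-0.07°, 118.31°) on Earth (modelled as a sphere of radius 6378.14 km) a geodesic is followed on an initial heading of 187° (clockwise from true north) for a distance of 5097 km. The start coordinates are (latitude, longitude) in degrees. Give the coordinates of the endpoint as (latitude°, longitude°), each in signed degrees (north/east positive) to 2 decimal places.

-45.42°, 111.16°

Angular distance δ = d/R = 5097/6378.14 = 0.79914 rad; initial bearing θ = 3.2638 rad.
sin φ₂ = sin φ₁ cos δ + cos φ₁ sin δ cos θ = (-0.0012)(0.6973) + (1.0000)(0.7168)(-0.9925) = -0.7123, so φ₂ = -45.42°.
Δλ = atan2(sin θ sin δ cos φ₁, cos δ − sin φ₁ sin φ₂) = atan2(-0.0874, 0.6965) = -7.149°.
λ₂ = 118.310° − 7.149° = 111.16°.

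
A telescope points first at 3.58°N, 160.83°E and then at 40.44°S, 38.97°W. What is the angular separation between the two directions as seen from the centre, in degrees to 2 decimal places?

In radians: φ₁ = 0.0625, φ₂ = -0.7058, Δλ = 160.200° = 2.7960 rad.
Haversine: a = sin²(Δφ/2) + cos φ₁ cos φ₂ sin²(Δλ/2) = 0.1405 + (0.9980)(0.7611)(0.9704) = 0.87760.
Central angle c = 2·arcsin(√a) = 2.42675 rad.
So the angular separation is 139.04°.

139.04°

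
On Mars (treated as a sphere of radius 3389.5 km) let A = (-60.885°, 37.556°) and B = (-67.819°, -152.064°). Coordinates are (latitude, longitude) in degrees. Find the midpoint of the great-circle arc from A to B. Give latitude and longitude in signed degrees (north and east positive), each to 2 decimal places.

-85.85°, 66.45°

Central angle δ = 0.8920 rad. Interpolating on the sphere with fraction f = 0.5:
P = [sin((1−f)δ)·A + sin(fδ)·B] / sin δ = 0.5542·A + 0.5542·B in Cartesian coordinates,
giving P = (0.0289, 0.0663, -0.9974), i.e. latitude -85.85°, longitude 66.45°.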